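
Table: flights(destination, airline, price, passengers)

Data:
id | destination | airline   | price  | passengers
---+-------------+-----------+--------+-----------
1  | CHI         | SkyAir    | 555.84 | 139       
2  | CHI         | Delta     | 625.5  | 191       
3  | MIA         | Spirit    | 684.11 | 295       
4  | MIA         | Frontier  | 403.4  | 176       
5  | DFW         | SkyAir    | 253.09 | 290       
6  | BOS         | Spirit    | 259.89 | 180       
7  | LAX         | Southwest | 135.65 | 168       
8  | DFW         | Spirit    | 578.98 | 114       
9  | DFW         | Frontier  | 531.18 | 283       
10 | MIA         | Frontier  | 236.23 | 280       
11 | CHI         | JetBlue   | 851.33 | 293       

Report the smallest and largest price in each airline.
SELECT airline, MIN(price), MAX(price)
FROM flights
GROUP BY airline

Result:
  Delta: min=625.50, max=625.50
  Frontier: min=236.23, max=531.18
  JetBlue: min=851.33, max=851.33
  SkyAir: min=253.09, max=555.84
  Southwest: min=135.65, max=135.65
  Spirit: min=259.89, max=684.11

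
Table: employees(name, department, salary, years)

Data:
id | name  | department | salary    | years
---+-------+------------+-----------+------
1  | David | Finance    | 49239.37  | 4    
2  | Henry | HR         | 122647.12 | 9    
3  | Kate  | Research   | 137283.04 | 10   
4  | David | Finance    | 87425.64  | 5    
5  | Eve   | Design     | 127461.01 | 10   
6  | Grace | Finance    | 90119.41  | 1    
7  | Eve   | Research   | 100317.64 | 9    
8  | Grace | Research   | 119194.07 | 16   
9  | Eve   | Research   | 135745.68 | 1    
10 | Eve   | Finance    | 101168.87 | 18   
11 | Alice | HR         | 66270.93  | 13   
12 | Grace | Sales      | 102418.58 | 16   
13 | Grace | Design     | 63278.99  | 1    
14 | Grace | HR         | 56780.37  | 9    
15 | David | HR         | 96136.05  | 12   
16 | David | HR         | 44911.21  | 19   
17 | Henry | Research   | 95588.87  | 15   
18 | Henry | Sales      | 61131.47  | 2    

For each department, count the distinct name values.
SELECT department, COUNT(DISTINCT name)
FROM employees
GROUP BY department

Result:
  Design: 2 distinct
  Finance: 3 distinct
  HR: 4 distinct
  Research: 4 distinct
  Sales: 2 distinct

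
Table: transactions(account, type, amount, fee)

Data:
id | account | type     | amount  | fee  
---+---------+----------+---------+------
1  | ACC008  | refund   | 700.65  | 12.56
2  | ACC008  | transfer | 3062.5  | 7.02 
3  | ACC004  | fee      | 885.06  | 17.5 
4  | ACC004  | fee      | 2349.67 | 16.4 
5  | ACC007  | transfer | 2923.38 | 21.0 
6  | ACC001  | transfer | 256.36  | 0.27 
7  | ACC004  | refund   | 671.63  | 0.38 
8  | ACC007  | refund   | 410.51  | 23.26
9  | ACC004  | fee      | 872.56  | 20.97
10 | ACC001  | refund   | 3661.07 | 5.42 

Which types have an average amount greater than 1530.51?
SELECT type, AVG(amount)
FROM transactions
GROUP BY type
HAVING AVG(amount) > 1530.51

Result:
  transfer: avg=2080.75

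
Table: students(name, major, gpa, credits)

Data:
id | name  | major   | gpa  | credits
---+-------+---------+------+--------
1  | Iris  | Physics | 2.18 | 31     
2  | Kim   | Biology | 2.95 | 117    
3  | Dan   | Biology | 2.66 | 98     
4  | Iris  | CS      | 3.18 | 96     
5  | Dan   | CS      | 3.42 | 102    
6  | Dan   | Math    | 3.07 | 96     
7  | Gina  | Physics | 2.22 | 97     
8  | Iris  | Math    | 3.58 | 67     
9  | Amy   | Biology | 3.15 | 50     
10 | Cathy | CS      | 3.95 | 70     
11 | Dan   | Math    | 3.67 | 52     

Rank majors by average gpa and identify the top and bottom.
SELECT major, AVG(gpa)
FROM students
GROUP BY major
ORDER BY AVG(gpa)

All groups:
  Physics: 2.20
  Biology: 2.92
  Math: 3.44
  CS: 3.52

Highest: CS (3.52)
Lowest: Physics (2.20)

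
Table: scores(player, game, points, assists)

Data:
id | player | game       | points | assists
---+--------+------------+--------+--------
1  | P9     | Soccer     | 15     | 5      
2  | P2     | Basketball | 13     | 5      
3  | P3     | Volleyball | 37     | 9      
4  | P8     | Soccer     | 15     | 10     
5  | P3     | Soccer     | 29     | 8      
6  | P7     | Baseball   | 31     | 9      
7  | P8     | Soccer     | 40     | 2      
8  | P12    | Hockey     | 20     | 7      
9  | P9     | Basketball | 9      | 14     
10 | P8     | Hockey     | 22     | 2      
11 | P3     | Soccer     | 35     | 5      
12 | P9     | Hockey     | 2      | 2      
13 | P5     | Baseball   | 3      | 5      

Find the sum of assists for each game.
SELECT game, SUM(assists) as result
FROM scores
GROUP BY game

Result:
  Baseball: 14
  Basketball: 19
  Hockey: 11
  Soccer: 30
  Volleyball: 9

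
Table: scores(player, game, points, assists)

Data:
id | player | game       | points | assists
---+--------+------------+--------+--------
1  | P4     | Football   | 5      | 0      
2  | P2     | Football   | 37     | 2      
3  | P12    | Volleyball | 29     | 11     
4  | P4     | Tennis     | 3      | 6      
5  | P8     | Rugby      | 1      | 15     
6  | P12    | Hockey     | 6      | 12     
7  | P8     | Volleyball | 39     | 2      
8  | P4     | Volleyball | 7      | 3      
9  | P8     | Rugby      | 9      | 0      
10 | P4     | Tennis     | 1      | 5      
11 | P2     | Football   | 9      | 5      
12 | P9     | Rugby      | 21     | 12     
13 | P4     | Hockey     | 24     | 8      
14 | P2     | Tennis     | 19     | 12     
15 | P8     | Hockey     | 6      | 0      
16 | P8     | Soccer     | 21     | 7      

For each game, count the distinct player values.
SELECT game, COUNT(DISTINCT player)
FROM scores
GROUP BY game

Result:
  Football: 2 distinct
  Hockey: 3 distinct
  Rugby: 2 distinct
  Soccer: 1 distinct
  Tennis: 2 distinct
  Volleyball: 3 distinct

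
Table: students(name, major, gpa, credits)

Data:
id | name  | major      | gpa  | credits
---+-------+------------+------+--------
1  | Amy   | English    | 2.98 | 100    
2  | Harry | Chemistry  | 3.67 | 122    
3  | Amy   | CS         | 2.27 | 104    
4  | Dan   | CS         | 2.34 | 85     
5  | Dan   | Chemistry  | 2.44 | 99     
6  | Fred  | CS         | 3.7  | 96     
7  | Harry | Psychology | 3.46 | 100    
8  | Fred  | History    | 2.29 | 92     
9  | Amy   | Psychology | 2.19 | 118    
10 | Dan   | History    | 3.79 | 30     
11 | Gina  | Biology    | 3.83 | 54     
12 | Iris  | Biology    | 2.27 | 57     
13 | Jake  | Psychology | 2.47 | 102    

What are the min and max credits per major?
SELECT major, MIN(credits), MAX(credits)
FROM students
GROUP BY major

Result:
  Biology: min=54, max=57
  CS: min=85, max=104
  Chemistry: min=99, max=122
  English: min=100, max=100
  History: min=30, max=92
  Psychology: min=100, max=118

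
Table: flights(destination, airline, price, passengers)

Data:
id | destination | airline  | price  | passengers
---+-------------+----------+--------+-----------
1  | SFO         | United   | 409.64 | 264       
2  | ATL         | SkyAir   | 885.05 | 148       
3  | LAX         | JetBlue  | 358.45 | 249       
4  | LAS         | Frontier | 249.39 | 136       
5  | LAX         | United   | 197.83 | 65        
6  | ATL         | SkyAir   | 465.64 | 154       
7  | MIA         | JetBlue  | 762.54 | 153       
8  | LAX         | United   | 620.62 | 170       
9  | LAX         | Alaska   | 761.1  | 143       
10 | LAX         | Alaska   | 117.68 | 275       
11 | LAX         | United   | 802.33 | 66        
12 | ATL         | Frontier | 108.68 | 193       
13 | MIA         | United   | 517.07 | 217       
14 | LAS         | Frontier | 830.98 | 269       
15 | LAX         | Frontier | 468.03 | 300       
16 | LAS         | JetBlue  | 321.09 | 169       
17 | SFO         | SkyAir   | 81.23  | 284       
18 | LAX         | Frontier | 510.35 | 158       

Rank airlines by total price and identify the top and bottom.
SELECT airline, SUM(price)
FROM flights
GROUP BY airline
ORDER BY SUM(price)

All groups:
  Alaska: 878.78
  SkyAir: 1431.92
  JetBlue: 1442.08
  Frontier: 2167.43
  United: 2547.49

Highest: United (2547.49)
Lowest: Alaska (878.78)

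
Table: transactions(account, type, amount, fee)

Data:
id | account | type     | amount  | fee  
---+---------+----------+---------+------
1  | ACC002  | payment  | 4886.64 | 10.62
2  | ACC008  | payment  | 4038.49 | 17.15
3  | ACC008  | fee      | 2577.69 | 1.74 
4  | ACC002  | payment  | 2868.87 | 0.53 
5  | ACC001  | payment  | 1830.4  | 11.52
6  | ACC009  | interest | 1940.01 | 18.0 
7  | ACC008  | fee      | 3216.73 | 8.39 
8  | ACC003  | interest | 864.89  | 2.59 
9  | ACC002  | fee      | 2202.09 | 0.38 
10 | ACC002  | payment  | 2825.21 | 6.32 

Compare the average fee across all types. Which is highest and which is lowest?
SELECT type, AVG(fee)
FROM transactions
GROUP BY type
ORDER BY AVG(fee)

All groups:
  fee: 3.50
  payment: 9.23
  interest: 10.30

Highest: interest (10.30)
Lowest: fee (3.50)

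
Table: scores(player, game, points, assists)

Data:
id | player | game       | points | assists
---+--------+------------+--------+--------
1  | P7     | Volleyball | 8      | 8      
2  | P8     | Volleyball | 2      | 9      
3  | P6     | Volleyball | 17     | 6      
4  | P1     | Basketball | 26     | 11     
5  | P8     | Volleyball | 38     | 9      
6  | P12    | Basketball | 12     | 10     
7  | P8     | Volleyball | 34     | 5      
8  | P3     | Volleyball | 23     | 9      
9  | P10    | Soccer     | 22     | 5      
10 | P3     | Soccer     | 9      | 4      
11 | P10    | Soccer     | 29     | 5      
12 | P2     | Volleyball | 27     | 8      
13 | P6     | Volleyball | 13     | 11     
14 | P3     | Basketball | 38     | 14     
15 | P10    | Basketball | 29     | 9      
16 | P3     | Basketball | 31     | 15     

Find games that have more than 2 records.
SELECT game, COUNT(*) as cnt
FROM scores
GROUP BY game
HAVING COUNT(*) > 2

Result:
  Basketball: 5
  Soccer: 3
  Volleyball: 8

Note: HAVING filters groups after aggregation, WHERE filters rows before.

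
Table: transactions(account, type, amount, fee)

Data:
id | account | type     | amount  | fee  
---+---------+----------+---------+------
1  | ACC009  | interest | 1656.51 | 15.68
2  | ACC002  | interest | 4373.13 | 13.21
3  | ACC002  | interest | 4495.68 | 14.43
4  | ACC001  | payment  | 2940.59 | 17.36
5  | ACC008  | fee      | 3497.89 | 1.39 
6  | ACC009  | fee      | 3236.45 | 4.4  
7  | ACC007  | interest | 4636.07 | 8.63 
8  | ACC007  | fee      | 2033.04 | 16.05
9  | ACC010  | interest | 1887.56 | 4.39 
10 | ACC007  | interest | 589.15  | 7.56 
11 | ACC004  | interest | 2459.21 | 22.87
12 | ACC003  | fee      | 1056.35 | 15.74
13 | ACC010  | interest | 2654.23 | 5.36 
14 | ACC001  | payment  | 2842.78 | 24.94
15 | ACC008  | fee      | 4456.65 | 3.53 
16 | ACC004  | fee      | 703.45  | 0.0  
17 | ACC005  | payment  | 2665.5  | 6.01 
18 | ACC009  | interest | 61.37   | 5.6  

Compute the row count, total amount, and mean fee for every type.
SELECT type,
       COUNT(*) as cnt,
       SUM(amount) as total_amount,
       AVG(fee) as avg_fee
FROM transactions
GROUP BY type

Result:
  fee: 6 records, 14983.83 total amount, 6.85 avg fee
  interest: 9 records, 22812.91 total amount, 10.86 avg fee
  payment: 3 records, 8448.87 total amount, 16.10 avg fee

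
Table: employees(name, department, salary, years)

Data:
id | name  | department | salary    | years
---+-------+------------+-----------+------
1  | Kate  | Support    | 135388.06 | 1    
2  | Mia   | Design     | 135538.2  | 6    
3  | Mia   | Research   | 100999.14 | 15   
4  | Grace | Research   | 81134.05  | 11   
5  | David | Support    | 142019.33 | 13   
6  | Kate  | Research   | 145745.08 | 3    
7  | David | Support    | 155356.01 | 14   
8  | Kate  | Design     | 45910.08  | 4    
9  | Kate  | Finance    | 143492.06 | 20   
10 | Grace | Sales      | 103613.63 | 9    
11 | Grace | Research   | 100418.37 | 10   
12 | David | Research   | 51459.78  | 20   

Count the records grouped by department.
SELECT department, COUNT(*) as count
FROM employees
GROUP BY department

Result:
  Design: 2
  Finance: 1
  Research: 5
  Sales: 1
  Support: 3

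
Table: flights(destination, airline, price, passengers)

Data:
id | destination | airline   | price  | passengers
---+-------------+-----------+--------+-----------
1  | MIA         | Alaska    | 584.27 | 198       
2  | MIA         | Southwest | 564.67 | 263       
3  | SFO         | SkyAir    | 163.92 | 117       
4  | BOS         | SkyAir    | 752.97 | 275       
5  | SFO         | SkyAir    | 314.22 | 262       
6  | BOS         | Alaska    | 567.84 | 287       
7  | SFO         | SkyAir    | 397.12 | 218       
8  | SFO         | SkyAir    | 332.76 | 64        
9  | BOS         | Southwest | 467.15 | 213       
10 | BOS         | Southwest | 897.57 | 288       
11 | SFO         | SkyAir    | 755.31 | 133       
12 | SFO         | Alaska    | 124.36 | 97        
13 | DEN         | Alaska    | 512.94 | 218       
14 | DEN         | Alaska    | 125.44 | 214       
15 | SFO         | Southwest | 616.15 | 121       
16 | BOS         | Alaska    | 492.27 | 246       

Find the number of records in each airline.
SELECT airline, COUNT(*) as count
FROM flights
GROUP BY airline

Result:
  Alaska: 6
  SkyAir: 6
  Southwest: 4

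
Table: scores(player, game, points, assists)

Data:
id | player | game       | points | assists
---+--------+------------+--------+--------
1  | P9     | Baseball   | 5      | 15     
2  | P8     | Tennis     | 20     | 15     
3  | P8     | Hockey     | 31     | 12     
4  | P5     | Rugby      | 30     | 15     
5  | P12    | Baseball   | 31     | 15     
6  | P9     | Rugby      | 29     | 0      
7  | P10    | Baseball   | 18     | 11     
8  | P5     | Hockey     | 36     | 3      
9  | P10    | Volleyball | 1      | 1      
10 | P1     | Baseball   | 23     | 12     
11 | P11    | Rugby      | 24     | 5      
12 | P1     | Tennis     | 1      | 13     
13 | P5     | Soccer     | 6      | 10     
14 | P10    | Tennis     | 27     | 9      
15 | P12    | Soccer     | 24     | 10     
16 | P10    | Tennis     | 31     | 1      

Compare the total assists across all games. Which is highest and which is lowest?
SELECT game, SUM(assists)
FROM scores
GROUP BY game
ORDER BY SUM(assists)

All groups:
  Volleyball: 1
  Hockey: 15
  Rugby: 20
  Soccer: 20
  Tennis: 38
  Baseball: 53

Highest: Baseball (53)
Lowest: Volleyball (1)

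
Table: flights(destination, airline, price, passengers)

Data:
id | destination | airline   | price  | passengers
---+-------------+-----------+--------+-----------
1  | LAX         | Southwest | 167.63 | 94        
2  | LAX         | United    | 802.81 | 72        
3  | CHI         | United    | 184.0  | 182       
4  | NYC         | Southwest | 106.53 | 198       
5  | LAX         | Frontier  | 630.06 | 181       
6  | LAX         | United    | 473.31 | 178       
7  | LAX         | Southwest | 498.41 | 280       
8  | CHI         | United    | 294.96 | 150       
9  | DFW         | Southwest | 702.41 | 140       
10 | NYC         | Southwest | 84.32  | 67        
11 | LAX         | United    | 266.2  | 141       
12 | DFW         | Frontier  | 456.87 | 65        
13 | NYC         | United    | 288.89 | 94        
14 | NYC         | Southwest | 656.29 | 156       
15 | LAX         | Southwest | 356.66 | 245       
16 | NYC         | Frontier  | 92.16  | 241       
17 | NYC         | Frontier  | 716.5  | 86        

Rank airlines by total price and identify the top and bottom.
SELECT airline, SUM(price)
FROM flights
GROUP BY airline
ORDER BY SUM(price)

All groups:
  Frontier: 1895.59
  United: 2310.17
  Southwest: 2572.25

Highest: Southwest (2572.25)
Lowest: Frontier (1895.59)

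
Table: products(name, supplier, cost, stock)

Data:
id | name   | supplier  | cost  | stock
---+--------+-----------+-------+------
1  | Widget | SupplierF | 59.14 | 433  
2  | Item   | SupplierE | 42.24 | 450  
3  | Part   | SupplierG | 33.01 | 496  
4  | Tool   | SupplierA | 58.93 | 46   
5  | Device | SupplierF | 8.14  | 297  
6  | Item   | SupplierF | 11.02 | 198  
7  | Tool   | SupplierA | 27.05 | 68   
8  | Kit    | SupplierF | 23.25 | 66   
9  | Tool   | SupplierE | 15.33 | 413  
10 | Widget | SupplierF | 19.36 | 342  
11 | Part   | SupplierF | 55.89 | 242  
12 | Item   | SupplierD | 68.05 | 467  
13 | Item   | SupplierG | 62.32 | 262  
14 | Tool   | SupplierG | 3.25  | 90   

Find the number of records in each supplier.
SELECT supplier, COUNT(*) as count
FROM products
GROUP BY supplier

Result:
  SupplierA: 2
  SupplierD: 1
  SupplierE: 2
  SupplierF: 6
  SupplierG: 3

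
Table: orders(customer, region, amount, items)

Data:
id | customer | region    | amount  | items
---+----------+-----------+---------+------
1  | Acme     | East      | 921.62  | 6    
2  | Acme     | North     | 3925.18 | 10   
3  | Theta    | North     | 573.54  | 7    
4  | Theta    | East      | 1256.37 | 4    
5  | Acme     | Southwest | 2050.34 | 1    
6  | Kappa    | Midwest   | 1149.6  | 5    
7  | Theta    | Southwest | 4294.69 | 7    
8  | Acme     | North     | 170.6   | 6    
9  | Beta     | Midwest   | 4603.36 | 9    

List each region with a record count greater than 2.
SELECT region, COUNT(*) as cnt
FROM orders
GROUP BY region
HAVING COUNT(*) > 2

Result:
  North: 3

Note: HAVING filters groups after aggregation, WHERE filters rows before.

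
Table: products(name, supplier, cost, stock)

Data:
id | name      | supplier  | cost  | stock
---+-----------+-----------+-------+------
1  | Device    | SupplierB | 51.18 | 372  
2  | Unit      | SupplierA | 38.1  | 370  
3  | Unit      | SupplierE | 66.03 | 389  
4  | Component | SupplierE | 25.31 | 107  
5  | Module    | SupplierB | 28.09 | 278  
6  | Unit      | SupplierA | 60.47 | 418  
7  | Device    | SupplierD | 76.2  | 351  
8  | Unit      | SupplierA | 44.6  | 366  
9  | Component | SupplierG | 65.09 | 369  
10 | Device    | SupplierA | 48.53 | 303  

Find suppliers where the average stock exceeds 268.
SELECT supplier, AVG(stock)
FROM products
GROUP BY supplier
HAVING AVG(stock) > 268

Result:
  SupplierA: avg=364.25
  SupplierB: avg=325.00
  SupplierD: avg=351.00
  SupplierG: avg=369.00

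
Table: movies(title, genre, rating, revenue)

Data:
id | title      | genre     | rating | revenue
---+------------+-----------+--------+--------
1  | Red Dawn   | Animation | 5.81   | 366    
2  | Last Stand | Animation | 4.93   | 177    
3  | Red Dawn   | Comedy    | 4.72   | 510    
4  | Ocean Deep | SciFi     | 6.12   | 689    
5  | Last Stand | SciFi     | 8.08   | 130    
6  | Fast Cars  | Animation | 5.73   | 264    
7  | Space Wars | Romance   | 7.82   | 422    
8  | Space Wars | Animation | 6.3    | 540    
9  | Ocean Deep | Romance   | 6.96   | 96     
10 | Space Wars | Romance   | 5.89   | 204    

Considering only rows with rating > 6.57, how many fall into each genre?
SELECT genre, COUNT(*)
FROM movies
WHERE rating > 6.57
GROUP BY genre

Note: WHERE filters rows before grouping.

Result:
  Romance: 2
  SciFi: 1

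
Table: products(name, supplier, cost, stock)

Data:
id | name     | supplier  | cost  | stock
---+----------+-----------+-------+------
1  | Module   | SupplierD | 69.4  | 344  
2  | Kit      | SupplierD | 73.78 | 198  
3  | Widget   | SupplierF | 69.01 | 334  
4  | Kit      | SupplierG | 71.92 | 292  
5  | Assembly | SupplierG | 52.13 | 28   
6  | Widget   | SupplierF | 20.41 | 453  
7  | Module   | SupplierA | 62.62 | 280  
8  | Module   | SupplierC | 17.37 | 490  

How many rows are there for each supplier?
SELECT supplier, COUNT(*) as count
FROM products
GROUP BY supplier

Result:
  SupplierA: 1
  SupplierC: 1
  SupplierD: 2
  SupplierF: 2
  SupplierG: 2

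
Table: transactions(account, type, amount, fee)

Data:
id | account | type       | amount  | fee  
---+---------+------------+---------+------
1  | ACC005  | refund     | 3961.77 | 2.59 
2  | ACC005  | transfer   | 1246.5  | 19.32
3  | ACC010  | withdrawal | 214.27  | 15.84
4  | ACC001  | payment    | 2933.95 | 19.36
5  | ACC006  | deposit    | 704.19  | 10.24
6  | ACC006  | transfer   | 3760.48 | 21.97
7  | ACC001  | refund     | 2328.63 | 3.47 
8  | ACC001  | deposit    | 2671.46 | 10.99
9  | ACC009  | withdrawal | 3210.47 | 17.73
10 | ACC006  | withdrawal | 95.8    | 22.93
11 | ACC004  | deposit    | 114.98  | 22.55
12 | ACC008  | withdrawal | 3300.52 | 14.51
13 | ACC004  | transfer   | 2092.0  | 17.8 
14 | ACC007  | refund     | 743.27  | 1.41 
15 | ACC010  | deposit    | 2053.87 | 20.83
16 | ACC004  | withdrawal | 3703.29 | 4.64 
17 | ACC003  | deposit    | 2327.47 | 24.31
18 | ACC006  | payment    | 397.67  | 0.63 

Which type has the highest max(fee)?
SELECT type, MAX(fee) as val
FROM transactions
GROUP BY type
ORDER BY val DESC
LIMIT 1

Result: deposit with max(fee) = 24.31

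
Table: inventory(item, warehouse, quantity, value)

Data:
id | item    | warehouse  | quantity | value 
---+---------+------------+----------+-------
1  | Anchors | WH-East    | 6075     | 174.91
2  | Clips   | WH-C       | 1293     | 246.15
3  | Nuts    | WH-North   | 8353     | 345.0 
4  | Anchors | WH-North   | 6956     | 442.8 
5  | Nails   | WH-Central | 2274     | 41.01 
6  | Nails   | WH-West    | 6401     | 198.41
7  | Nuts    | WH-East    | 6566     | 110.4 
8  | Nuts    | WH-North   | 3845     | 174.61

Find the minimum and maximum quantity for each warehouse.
SELECT warehouse, MIN(quantity), MAX(quantity)
FROM inventory
GROUP BY warehouse

Result:
  WH-C: min=1293, max=1293
  WH-Central: min=2274, max=2274
  WH-East: min=6075, max=6566
  WH-North: min=3845, max=8353
  WH-West: min=6401, max=6401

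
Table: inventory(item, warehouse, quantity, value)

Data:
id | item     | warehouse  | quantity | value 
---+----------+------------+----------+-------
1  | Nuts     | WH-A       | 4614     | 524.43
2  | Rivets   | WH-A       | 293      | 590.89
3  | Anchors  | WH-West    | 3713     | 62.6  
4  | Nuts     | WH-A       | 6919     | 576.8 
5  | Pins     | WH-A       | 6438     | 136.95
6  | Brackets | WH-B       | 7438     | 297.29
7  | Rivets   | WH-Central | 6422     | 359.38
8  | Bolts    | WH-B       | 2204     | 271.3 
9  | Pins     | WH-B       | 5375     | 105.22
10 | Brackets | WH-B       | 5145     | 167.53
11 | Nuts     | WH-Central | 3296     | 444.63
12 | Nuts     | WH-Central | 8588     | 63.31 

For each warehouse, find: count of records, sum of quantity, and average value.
SELECT warehouse,
       COUNT(*) as cnt,
       SUM(quantity) as total_quantity,
       AVG(value) as avg_value
FROM inventory
GROUP BY warehouse

Result:
  WH-A: 4 records, 18264 total quantity, 457.27 avg value
  WH-B: 4 records, 20162 total quantity, 210.34 avg value
  WH-Central: 3 records, 18306 total quantity, 289.11 avg value
  WH-West: 1 records, 3713 total quantity, 62.60 avg value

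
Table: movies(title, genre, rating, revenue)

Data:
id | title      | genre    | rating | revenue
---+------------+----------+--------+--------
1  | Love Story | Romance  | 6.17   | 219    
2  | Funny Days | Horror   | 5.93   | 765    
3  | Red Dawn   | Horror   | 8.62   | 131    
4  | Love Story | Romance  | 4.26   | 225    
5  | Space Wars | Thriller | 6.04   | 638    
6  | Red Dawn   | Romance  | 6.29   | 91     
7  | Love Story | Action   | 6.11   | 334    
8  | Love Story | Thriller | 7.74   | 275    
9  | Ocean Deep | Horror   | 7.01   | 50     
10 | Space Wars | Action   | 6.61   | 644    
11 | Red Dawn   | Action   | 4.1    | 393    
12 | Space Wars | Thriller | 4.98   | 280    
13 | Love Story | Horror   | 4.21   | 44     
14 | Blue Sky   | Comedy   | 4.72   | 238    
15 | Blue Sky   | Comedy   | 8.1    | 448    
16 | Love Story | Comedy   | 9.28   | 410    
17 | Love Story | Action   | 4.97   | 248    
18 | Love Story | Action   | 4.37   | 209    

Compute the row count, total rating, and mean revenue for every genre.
SELECT genre,
       COUNT(*) as cnt,
       SUM(rating) as total_rating,
       AVG(revenue) as avg_revenue
FROM movies
GROUP BY genre

Result:
  Action: 5 records, 26.16 total rating, 365.60 avg revenue
  Comedy: 3 records, 22.10 total rating, 365.33 avg revenue
  Horror: 4 records, 25.77 total rating, 247.50 avg revenue
  Romance: 3 records, 16.72 total rating, 178.33 avg revenue
  Thriller: 3 records, 18.76 total rating, 397.67 avg revenue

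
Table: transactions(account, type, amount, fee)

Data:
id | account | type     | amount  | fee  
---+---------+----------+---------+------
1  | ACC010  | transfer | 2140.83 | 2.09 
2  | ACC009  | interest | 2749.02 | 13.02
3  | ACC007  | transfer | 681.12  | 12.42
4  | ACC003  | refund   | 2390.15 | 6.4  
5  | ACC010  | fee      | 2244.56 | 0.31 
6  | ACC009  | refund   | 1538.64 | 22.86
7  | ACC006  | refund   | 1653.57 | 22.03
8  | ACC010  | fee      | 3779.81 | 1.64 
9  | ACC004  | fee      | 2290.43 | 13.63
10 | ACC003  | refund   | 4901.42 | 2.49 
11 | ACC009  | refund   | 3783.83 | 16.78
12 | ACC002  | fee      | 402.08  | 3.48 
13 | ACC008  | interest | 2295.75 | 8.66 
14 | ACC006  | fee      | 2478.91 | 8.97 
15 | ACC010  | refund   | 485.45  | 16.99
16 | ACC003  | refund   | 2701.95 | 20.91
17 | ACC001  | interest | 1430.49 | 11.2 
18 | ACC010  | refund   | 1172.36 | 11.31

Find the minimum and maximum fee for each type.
SELECT type, MIN(fee), MAX(fee)
FROM transactions
GROUP BY type

Result:
  fee: min=0.31, max=13.63
  interest: min=8.66, max=13.02
  refund: min=2.49, max=22.86
  transfer: min=2.09, max=12.42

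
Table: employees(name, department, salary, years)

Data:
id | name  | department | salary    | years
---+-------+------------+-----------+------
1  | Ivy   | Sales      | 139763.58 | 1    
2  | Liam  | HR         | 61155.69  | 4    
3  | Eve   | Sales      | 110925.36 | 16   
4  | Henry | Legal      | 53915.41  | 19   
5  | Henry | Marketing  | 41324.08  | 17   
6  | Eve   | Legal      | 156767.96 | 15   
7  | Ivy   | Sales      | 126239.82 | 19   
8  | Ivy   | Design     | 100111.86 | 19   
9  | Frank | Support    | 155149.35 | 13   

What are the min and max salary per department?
SELECT department, MIN(salary), MAX(salary)
FROM employees
GROUP BY department

Result:
  Design: min=100111.86, max=100111.86
  HR: min=61155.69, max=61155.69
  Legal: min=53915.41, max=156767.96
  Marketing: min=41324.08, max=41324.08
  Sales: min=110925.36, max=139763.58
  Support: min=155149.35, max=155149.35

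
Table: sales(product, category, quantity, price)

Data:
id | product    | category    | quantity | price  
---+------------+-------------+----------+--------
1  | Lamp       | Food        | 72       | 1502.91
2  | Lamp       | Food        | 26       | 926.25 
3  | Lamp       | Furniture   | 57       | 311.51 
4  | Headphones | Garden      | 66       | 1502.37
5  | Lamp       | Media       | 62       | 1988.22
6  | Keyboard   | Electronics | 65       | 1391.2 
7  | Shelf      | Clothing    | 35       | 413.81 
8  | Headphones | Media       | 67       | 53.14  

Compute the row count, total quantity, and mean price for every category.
SELECT category,
       COUNT(*) as cnt,
       SUM(quantity) as total_quantity,
       AVG(price) as avg_price
FROM sales
GROUP BY category

Result:
  Clothing: 1 records, 35 total quantity, 413.81 avg price
  Electronics: 1 records, 65 total quantity, 1391.20 avg price
  Food: 2 records, 98 total quantity, 1214.58 avg price
  Furniture: 1 records, 57 total quantity, 311.51 avg price
  Garden: 1 records, 66 total quantity, 1502.37 avg price
  Media: 2 records, 129 total quantity, 1020.68 avg price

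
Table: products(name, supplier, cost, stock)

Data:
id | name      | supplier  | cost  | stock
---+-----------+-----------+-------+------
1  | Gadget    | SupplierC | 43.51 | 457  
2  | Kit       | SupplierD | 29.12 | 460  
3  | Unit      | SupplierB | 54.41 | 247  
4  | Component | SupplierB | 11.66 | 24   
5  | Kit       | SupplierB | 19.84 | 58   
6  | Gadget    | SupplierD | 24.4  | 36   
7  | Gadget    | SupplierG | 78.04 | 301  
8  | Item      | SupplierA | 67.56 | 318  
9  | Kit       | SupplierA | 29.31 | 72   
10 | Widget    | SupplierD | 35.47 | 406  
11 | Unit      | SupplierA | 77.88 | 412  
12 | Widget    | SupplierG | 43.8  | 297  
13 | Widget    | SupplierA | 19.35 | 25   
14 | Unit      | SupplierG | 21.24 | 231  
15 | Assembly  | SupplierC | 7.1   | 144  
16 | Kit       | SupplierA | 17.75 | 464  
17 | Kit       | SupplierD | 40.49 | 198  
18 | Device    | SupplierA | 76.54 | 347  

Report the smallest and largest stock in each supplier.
SELECT supplier, MIN(stock), MAX(stock)
FROM products
GROUP BY supplier

Result:
  SupplierA: min=25, max=464
  SupplierB: min=24, max=247
  SupplierC: min=144, max=457
  SupplierD: min=36, max=460
  SupplierG: min=231, max=301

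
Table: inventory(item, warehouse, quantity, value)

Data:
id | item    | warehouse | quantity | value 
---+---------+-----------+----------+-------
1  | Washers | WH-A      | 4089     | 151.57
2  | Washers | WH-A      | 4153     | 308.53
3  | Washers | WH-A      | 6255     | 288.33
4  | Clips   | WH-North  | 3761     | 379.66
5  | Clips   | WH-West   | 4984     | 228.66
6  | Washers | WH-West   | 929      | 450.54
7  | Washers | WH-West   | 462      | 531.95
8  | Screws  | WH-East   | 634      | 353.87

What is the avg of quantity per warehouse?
SELECT warehouse, AVG(quantity) as result
FROM inventory
GROUP BY warehouse

Result:
  WH-A: 4832.33
  WH-East: 634.00
  WH-North: 3761.00
  WH-West: 2125.00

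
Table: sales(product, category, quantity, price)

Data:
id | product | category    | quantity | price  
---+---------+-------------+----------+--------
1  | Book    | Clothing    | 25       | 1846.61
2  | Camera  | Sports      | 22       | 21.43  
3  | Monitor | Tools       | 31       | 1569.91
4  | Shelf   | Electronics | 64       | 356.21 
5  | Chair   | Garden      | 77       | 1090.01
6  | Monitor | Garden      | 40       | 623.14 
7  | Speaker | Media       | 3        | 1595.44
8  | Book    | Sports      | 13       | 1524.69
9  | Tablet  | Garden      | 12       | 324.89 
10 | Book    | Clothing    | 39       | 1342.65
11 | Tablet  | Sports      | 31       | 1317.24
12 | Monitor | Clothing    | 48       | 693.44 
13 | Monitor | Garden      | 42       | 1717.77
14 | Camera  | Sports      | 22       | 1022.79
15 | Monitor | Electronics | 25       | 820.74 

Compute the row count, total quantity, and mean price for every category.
SELECT category,
       COUNT(*) as cnt,
       SUM(quantity) as total_quantity,
       AVG(price) as avg_price
FROM sales
GROUP BY category

Result:
  Clothing: 3 records, 112 total quantity, 1294.23 avg price
  Electronics: 2 records, 89 total quantity, 588.48 avg price
  Garden: 4 records, 171 total quantity, 938.95 avg price
  Media: 1 records, 3 total quantity, 1595.44 avg price
  Sports: 4 records, 88 total quantity, 971.54 avg price
  Tools: 1 records, 31 total quantity, 1569.91 avg price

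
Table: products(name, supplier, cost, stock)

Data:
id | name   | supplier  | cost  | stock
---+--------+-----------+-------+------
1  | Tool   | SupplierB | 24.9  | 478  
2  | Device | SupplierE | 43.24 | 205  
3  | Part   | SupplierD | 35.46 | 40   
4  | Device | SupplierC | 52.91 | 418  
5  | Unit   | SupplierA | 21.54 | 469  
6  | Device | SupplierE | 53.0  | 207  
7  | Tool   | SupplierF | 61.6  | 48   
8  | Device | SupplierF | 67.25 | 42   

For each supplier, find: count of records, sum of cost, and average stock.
SELECT supplier,
       COUNT(*) as cnt,
       SUM(cost) as total_cost,
       AVG(stock) as avg_stock
FROM products
GROUP BY supplier

Result:
  SupplierA: 1 records, 21.54 total cost, 469.00 avg stock
  SupplierB: 1 records, 24.90 total cost, 478.00 avg stock
  SupplierC: 1 records, 52.91 total cost, 418.00 avg stock
  SupplierD: 1 records, 35.46 total cost, 40.00 avg stock
  SupplierE: 2 records, 96.24 total cost, 206.00 avg stock
  SupplierF: 2 records, 128.85 total cost, 45.00 avg stock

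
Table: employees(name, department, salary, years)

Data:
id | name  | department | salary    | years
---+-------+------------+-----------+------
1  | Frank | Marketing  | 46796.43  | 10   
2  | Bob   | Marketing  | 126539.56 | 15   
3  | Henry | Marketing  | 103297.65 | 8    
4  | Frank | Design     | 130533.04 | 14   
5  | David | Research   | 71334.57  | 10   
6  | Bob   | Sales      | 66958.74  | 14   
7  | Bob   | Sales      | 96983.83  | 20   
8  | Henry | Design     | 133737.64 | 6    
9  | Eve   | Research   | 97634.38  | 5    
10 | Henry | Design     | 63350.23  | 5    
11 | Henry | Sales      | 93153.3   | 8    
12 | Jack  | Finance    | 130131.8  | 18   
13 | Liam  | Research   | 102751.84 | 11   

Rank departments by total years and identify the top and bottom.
SELECT department, SUM(years)
FROM employees
GROUP BY department
ORDER BY SUM(years)

All groups:
  Finance: 18
  Design: 25
  Research: 26
  Marketing: 33
  Sales: 42

Highest: Sales (42)
Lowest: Finance (18)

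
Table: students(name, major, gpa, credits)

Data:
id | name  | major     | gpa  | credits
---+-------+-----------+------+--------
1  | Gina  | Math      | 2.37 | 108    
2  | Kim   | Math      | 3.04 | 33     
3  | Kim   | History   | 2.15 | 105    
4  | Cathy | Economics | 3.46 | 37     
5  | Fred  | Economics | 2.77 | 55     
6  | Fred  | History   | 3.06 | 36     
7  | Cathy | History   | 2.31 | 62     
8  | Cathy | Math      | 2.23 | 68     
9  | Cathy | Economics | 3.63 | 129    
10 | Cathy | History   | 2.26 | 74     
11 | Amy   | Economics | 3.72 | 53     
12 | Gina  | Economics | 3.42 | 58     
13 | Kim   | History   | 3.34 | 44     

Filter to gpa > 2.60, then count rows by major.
SELECT major, COUNT(*)
FROM students
WHERE gpa > 2.60
GROUP BY major

Note: WHERE filters rows before grouping.

Result:
  Economics: 5
  History: 2
  Math: 1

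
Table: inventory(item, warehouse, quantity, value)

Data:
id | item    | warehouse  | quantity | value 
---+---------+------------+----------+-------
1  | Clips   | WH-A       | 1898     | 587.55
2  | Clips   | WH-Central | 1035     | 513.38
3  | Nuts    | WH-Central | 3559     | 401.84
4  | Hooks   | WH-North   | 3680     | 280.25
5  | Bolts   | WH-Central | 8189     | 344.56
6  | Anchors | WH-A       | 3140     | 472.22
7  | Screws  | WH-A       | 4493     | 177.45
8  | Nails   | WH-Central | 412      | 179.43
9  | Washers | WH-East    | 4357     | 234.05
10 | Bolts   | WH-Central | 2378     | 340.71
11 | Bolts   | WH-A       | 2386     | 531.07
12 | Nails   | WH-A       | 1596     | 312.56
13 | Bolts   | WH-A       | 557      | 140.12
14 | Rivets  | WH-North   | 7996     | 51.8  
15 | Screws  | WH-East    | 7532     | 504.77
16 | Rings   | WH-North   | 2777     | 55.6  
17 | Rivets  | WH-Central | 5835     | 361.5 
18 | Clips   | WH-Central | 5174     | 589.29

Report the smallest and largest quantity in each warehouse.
SELECT warehouse, MIN(quantity), MAX(quantity)
FROM inventory
GROUP BY warehouse

Result:
  WH-A: min=557, max=4493
  WH-Central: min=412, max=8189
  WH-East: min=4357, max=7532
  WH-North: min=2777, max=7996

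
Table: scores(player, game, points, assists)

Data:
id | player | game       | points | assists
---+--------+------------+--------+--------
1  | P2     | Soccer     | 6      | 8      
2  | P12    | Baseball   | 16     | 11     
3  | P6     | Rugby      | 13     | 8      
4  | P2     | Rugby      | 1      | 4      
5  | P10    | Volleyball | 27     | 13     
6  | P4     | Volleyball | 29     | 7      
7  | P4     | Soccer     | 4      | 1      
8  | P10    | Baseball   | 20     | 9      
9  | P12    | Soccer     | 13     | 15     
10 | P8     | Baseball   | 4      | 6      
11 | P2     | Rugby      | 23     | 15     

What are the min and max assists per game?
SELECT game, MIN(assists), MAX(assists)
FROM scores
GROUP BY game

Result:
  Baseball: min=6, max=11
  Rugby: min=4, max=15
  Soccer: min=1, max=15
  Volleyball: min=7, max=13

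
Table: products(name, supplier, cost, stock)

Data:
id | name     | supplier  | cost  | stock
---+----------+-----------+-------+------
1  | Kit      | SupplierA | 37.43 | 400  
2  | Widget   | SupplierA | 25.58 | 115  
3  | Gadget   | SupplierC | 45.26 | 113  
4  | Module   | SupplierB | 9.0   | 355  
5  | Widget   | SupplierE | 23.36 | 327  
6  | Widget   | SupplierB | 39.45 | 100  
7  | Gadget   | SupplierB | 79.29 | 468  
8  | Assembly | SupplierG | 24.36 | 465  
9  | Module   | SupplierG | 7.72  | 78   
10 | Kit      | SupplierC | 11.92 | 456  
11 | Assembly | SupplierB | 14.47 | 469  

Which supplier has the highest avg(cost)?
SELECT supplier, AVG(cost) as val
FROM products
GROUP BY supplier
ORDER BY val DESC
LIMIT 1

Result: SupplierB with avg(cost) = 35.55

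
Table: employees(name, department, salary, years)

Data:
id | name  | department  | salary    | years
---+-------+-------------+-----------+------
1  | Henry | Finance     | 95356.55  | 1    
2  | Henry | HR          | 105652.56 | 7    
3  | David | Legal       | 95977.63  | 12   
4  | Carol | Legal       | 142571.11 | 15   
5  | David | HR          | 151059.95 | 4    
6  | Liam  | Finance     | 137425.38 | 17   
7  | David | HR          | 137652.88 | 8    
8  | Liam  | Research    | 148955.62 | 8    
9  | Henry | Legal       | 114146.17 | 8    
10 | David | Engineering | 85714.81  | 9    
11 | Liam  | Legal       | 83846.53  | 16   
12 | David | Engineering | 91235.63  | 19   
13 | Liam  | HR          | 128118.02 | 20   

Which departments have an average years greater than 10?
SELECT department, AVG(years)
FROM employees
GROUP BY department
HAVING AVG(years) > 10

Result:
  Engineering: avg=14.00
  Legal: avg=12.75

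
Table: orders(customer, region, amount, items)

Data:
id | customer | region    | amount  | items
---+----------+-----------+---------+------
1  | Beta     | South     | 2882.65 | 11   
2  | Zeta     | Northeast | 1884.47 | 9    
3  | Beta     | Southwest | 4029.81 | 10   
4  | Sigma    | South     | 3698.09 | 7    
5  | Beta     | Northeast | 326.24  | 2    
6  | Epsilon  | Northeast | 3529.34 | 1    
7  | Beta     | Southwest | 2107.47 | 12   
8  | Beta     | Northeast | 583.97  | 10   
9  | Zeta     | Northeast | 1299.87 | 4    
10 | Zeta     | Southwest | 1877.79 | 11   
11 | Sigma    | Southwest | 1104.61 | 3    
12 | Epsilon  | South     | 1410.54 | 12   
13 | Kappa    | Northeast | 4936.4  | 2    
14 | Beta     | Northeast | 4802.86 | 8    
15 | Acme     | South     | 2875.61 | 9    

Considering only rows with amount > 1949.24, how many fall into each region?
SELECT region, COUNT(*)
FROM orders
WHERE amount > 1949.24
GROUP BY region

Note: WHERE filters rows before grouping.

Result:
  Northeast: 3
  South: 3
  Southwest: 2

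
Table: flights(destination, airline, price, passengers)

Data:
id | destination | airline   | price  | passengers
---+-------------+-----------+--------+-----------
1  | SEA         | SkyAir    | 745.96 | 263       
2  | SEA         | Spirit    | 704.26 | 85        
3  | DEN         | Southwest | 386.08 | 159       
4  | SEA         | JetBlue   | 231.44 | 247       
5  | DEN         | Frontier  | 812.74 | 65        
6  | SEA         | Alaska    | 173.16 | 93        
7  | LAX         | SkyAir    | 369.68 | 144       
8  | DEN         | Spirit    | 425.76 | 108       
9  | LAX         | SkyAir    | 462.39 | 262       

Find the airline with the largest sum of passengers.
SELECT airline, SUM(passengers) as val
FROM flights
GROUP BY airline
ORDER BY val DESC
LIMIT 1

Result: SkyAir with sum(passengers) = 669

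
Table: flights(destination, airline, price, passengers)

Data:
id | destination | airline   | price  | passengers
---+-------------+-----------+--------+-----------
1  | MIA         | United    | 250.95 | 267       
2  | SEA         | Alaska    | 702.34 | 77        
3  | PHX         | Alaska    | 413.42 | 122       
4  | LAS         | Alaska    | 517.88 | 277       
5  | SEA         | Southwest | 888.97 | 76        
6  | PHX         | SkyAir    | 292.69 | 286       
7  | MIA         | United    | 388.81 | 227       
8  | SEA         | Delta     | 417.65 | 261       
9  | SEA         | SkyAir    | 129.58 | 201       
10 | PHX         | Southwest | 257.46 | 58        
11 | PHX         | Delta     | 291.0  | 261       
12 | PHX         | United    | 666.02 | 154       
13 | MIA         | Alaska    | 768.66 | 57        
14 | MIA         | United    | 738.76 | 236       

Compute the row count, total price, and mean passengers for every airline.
SELECT airline,
       COUNT(*) as cnt,
       SUM(price) as total_price,
       AVG(passengers) as avg_passengers
FROM flights
GROUP BY airline

Result:
  Alaska: 4 records, 2402.30 total price, 133.25 avg passengers
  Delta: 2 records, 708.65 total price, 261.00 avg passengers
  SkyAir: 2 records, 422.27 total price, 243.50 avg passengers
  Southwest: 2 records, 1146.43 total price, 67.00 avg passengers
  United: 4 records, 2044.54 total price, 221.00 avg passengers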